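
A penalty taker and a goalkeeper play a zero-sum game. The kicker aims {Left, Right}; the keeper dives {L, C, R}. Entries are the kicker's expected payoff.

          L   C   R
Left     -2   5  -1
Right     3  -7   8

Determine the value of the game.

1/17

Row minima: Left → -2, Right → -7; maximin = -2.
Column maxima: L → 3, C → 5, R → 8; minimax = 3.
-2 ≠ 3, so there is no saddle point; optimal play is mixed.
R is strictly dominated by L (it gives the kicker strictly more in every row), so the keeper never plays it.
On the remaining 2×2 (Left, Right vs L, C):
Let the kicker play Left with probability p. Expected payoff against L: (-2)p + 3(1−p) = −5p + 3; against C: 5p + (-7)(1−p) = 12p − 7.
Setting these equal: −5p + 3 = 12p − 7 ⇒ −17p = -10 ⇒ p = 10/17, and the value is (-5)·(10/17) + 3 = 1/17.
For the keeper: with q = P(L), equating Left's and Right's payoffs gives −7q + 5 = 10q − 7 ⇒ q = 12/17.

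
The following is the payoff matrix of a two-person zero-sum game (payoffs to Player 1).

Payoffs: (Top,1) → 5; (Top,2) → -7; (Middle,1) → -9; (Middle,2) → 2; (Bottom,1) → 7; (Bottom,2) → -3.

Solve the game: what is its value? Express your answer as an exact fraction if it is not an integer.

-13/21

Row minima: Top → -7, Middle → -9, Bottom → -3; maximin = -3.
Column maxima: 1 → 7, 2 → 2; minimax = 2.
-3 ≠ 2, so there is no saddle point; optimal play is mixed.
Top is strictly dominated by Bottom, so Player 1 never plays it.
On the remaining 2×2 (Middle, Bottom vs 1, 2):
Let Player 1 play Middle with probability p. Expected payoff against 1: (-9)p + 7(1−p) = −16p + 7; against 2: 2p + (-3)(1−p) = 5p − 3.
Setting these equal: −16p + 7 = 5p − 3 ⇒ −21p = -10 ⇒ p = 10/21, and the value is (-16)·(10/21) + 7 = -13/21.
For Player 2: with q = P(1), equating Middle's and Bottom's payoffs gives −11q + 2 = 10q − 3 ⇒ q = 5/21.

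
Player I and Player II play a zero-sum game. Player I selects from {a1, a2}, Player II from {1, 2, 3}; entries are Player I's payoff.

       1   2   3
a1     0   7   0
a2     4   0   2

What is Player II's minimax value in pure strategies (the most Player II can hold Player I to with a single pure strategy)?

Column maxima: 1 → 4, 2 → 7, 3 → 2.
The smallest of these is 2.

2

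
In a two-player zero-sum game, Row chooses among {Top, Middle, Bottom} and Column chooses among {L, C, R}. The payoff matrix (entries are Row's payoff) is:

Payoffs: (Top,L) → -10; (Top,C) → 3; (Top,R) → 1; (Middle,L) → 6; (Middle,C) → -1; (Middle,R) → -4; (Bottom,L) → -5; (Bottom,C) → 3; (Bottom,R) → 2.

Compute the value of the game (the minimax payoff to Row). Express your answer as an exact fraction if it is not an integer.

Row minima: Top → -10, Middle → -4, Bottom → -5; maximin = -4.
Column maxima: L → 6, C → 3, R → 2; minimax = 2.
-4 ≠ 2, so there is no saddle point; optimal play is mixed.
C is strictly dominated by R (it gives Row strictly more in every row), so Column never plays it.
With C eliminated, Top is strictly dominated by Bottom (Bottom gives Row strictly more in every remaining column), so Row never plays it.
On the remaining 2×2 (Middle, Bottom vs L, R):
Let Row play Middle with probability p. Expected payoff against L: 6p + (-5)(1−p) = 11p − 5; against R: (-4)p + 2(1−p) = −6p + 2.
Setting these equal: 11p − 5 = −6p + 2 ⇒ 17p = 7 ⇒ p = 7/17, and the value is (11)·(7/17) − 5 = -8/17.
For Column: with q = P(L), equating Middle's and Bottom's payoffs gives 10q − 4 = −7q + 2 ⇒ q = 6/17.

-8/17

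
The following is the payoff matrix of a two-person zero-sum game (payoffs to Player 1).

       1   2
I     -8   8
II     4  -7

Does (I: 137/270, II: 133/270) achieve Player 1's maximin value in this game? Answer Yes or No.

No

Against 1 this mix gives (137/270)·(-8) + (133/270)·4 = -94/45.
Against 2 this mix gives (137/270)·8 + (133/270)·(-7) = 11/18.
Player 2 will play 1, holding Player 1 to -94/45. Shifting weight toward the row that does better against 1 would raise this floor (the equalizing mix achieves -8/9 against both 1 and 2), so the proposed strategy is not optimal.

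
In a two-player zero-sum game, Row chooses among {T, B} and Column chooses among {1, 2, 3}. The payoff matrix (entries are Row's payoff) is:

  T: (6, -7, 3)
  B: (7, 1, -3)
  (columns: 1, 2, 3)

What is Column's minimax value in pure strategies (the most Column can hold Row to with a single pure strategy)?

1

Column maxima: 1 → 7, 2 → 1, 3 → 3.
The smallest of these is 1.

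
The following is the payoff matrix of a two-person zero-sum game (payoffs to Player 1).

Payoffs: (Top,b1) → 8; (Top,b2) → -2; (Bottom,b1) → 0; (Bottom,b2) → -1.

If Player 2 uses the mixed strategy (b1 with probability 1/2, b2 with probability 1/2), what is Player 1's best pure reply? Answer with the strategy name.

Expected payoff of Top: (1/2)·8 + (1/2)·(-2) = 3.
Expected payoff of Bottom: (1/2)·0 + (1/2)·(-1) = -1/2.
The largest is 3, so Player 1's best response is Top.

Top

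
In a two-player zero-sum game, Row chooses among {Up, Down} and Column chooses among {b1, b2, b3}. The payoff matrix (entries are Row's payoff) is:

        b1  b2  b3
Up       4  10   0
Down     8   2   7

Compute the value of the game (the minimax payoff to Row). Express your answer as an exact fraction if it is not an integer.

Row minima: Up → 0, Down → 2; maximin = 2.
Column maxima: b1 → 8, b2 → 10, b3 → 7; minimax = 7.
2 ≠ 7, so there is no saddle point; optimal play is mixed.
b1 is strictly dominated by b3 (it gives Row strictly more in every row), so Column never plays it.
On the remaining 2×2 (Up, Down vs b2, b3):
Let Row play Up with probability p. Expected payoff against b2: 10p + 2(1−p) = 8p + 2; against b3: 0p + 7(1−p) = −7p + 7.
Setting these equal: 8p + 2 = −7p + 7 ⇒ 15p = 5 ⇒ p = 1/3, and the value is (8)·(1/3) + 2 = 14/3.
For Column: with q = P(b2), equating Up's and Down's payoffs gives 10q = −5q + 7 ⇒ q = 7/15.

14/3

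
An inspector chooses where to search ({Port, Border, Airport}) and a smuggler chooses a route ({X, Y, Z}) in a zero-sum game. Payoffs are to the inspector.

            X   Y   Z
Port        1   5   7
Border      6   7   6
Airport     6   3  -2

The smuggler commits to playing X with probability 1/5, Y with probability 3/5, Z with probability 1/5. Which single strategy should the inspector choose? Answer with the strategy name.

Expected payoff of Port: (1/5)·1 + (3/5)·5 + (1/5)·7 = 23/5.
Expected payoff of Border: (1/5)·6 + (3/5)·7 + (1/5)·6 = 33/5.
Expected payoff of Airport: (1/5)·6 + (3/5)·3 + (1/5)·(-2) = 13/5.
The largest is 33/5, so the inspector's best response is Border.

Border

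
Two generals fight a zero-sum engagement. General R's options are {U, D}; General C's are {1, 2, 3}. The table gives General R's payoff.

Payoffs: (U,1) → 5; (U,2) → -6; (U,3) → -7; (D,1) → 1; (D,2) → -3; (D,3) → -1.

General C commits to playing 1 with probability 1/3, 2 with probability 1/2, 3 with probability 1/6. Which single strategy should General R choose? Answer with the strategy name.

Expected payoff of U: (1/3)·5 + (1/2)·(-6) + (1/6)·(-7) = -5/2.
Expected payoff of D: (1/3)·1 + (1/2)·(-3) + (1/6)·(-1) = -4/3.
The largest is -4/3, so General R's best response is D.

D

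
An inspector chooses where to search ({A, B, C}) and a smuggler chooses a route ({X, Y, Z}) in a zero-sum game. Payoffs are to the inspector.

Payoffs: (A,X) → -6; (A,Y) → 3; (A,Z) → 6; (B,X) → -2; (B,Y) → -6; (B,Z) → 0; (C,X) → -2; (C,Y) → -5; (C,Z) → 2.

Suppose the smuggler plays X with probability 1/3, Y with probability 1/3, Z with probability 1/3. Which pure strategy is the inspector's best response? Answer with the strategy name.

Expected payoff of A: (1/3)·(-6) + (1/3)·3 + (1/3)·6 = 1.
Expected payoff of B: (1/3)·(-2) + (1/3)·(-6) + (1/3)·0 = -8/3.
Expected payoff of C: (1/3)·(-2) + (1/3)·(-5) + (1/3)·2 = -5/3.
The largest is 1, so the inspector's best response is A.

A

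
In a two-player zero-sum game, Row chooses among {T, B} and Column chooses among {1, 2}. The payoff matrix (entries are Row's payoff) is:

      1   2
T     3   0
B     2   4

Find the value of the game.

Row minima: T → 0, B → 2; maximin = 2.
Column maxima: 1 → 3, 2 → 4; minimax = 3.
2 ≠ 3, so there is no saddle point; optimal play is mixed.
Let Row play T with probability p. Expected payoff against 1: 3p + 2(1−p) = p + 2; against 2: 0p + 4(1−p) = −4p + 4.
Setting these equal: p + 2 = −4p + 4 ⇒ 5p = 2 ⇒ p = 2/5, and the value is (1)·(2/5) + 2 = 12/5.
For Column: with q = P(1), equating T's and B's payoffs gives 3q = −2q + 4 ⇒ q = 4/5.

12/5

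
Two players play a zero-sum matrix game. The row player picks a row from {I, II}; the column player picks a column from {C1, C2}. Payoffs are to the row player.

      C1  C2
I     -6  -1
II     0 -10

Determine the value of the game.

-4

Row minima: I → -6, II → -10; maximin = -6.
Column maxima: C1 → 0, C2 → -1; minimax = -1.
-6 ≠ -1, so there is no saddle point; optimal play is mixed.
Let the row player play I with probability p. Expected payoff against C1: (-6)p + 0(1−p) = −6p; against C2: (-1)p + (-10)(1−p) = 9p − 10.
Setting these equal: −6p = 9p − 10 ⇒ −15p = -10 ⇒ p = 2/3, and the value is (-6)·(2/3) = -4.
For the column player: with q = P(C1), equating I's and II's payoffs gives −5q − 1 = 10q − 10 ⇒ q = 3/5.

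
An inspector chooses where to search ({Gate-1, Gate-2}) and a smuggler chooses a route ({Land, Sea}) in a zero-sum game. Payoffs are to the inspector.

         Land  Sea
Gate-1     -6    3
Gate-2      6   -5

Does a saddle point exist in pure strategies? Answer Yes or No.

No

Row minima: Gate-1 → -6, Gate-2 → -5; maximin = -5.
Column maxima: Land → 6, Sea → 3; minimax = 3.
-5 ≠ 3, so no pure-strategy equilibrium exists.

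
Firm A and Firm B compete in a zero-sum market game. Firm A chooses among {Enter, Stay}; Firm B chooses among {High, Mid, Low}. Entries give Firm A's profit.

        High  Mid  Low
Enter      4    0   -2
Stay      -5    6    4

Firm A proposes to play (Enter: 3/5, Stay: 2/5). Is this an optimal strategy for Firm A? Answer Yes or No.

Yes

Against High this mix gives (3/5)·4 + (2/5)·(-5) = 2/5.
Against Mid this mix gives (3/5)·0 + (2/5)·6 = 12/5.
Against Low this mix gives (3/5)·(-2) + (2/5)·4 = 2/5.
All of Firm B's active replies (High, Low) yield 2/5, and no column does worse for Firm A. The mix makes Firm B indifferent and guarantees 2/5, so it is optimal.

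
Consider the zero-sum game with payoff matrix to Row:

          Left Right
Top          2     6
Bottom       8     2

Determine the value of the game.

22/5

Row minima: Top → 2, Bottom → 2; maximin = 2.
Column maxima: Left → 8, Right → 6; minimax = 6.
2 ≠ 6, so there is no saddle point; optimal play is mixed.
Let Row play Top with probability p. Expected payoff against Left: 2p + 8(1−p) = −6p + 8; against Right: 6p + 2(1−p) = 4p + 2.
Setting these equal: −6p + 8 = 4p + 2 ⇒ −10p = -6 ⇒ p = 3/5, and the value is (-6)·(3/5) + 8 = 22/5.
For Column: with q = P(Left), equating Top's and Bottom's payoffs gives −4q + 6 = 6q + 2 ⇒ q = 2/5.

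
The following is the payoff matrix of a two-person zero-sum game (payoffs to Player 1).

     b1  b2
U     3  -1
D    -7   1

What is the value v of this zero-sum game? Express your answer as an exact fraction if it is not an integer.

Row minima: U → -1, D → -7; maximin = -1.
Column maxima: b1 → 3, b2 → 1; minimax = 1.
-1 ≠ 1, so there is no saddle point; optimal play is mixed.
Let Player 1 play U with probability p. Expected payoff against b1: 3p + (-7)(1−p) = 10p − 7; against b2: (-1)p + 1(1−p) = −2p + 1.
Setting these equal: 10p − 7 = −2p + 1 ⇒ 12p = 8 ⇒ p = 2/3, and the value is (10)·(2/3) − 7 = -1/3.
For Player 2: with q = P(b1), equating U's and D's payoffs gives 4q − 1 = −8q + 1 ⇒ q = 1/6.

-1/3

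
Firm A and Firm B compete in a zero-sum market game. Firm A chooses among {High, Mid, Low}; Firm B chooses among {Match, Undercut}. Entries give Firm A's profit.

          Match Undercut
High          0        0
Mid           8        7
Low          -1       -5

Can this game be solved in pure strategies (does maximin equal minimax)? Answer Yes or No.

Yes

Row minima: High → 0, Mid → 7, Low → -5; maximin = 7.
Column maxima: Match → 8, Undercut → 7; minimax = 7.
maximin = minimax = 7, so a saddle point exists.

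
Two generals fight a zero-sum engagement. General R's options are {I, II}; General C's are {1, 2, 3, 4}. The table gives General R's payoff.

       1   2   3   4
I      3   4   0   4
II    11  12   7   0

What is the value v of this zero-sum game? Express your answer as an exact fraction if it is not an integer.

28/11

Row minima: I → 0, II → 0; maximin = 0.
Column maxima: 1 → 11, 2 → 12, 3 → 7, 4 → 4; minimax = 4.
0 ≠ 4, so there is no saddle point; optimal play is mixed.
1 is strictly dominated by 3 (it gives General R strictly more in every row), so General C never plays it.
2 is strictly dominated by 3 (it gives General R strictly more in every row), so General C never plays it.
On the remaining 2×2 (I, II vs 3, 4):
Let General R play I with probability p. Expected payoff against 3: 0p + 7(1−p) = −7p + 7; against 4: 4p + 0(1−p) = 4p.
Setting these equal: −7p + 7 = 4p ⇒ −11p = -7 ⇒ p = 7/11, and the value is (-7)·(7/11) + 7 = 28/11.
For General C: with q = P(3), equating I's and II's payoffs gives −4q + 4 = 7q ⇒ q = 4/11.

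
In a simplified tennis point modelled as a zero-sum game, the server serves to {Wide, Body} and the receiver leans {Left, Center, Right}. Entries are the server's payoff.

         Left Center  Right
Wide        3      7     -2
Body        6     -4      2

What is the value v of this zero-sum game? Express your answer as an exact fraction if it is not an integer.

2/5

Row minima: Wide → -2, Body → -4; maximin = -2.
Column maxima: Left → 6, Center → 7, Right → 2; minimax = 2.
-2 ≠ 2, so there is no saddle point; optimal play is mixed.
Left is strictly dominated by Right (it gives the server strictly more in every row), so the receiver never plays it.
On the remaining 2×2 (Wide, Body vs Center, Right):
Let the server play Wide with probability p. Expected payoff against Center: 7p + (-4)(1−p) = 11p − 4; against Right: (-2)p + 2(1−p) = −4p + 2.
Setting these equal: 11p − 4 = −4p + 2 ⇒ 15p = 6 ⇒ p = 2/5, and the value is (11)·(2/5) − 4 = 2/5.
For the receiver: with q = P(Center), equating Wide's and Body's payoffs gives 9q − 2 = −6q + 2 ⇒ q = 4/15.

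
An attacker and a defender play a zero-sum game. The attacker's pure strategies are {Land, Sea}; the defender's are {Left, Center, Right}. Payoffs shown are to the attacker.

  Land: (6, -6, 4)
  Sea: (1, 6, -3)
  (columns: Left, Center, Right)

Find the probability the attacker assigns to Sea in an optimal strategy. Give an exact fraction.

10/19

Row minima: Land → -6, Sea → -3; maximin = -3.
Column maxima: Left → 6, Center → 6, Right → 4; minimax = 4.
-3 ≠ 4, so there is no saddle point; optimal play is mixed.
Left is strictly dominated by Right (it gives the attacker strictly more in every row), so the defender never plays it.
On the remaining 2×2 (Land, Sea vs Center, Right):
Let the attacker play Land with probability p. Expected payoff against Center: (-6)p + 6(1−p) = −12p + 6; against Right: 4p + (-3)(1−p) = 7p − 3.
Setting these equal: −12p + 6 = 7p − 3 ⇒ −19p = -9 ⇒ p = 9/19, and the value is (-12)·(9/19) + 6 = 6/19.
For the defender: with q = P(Center), equating Land's and Sea's payoffs gives −10q + 4 = 9q − 3 ⇒ q = 7/19.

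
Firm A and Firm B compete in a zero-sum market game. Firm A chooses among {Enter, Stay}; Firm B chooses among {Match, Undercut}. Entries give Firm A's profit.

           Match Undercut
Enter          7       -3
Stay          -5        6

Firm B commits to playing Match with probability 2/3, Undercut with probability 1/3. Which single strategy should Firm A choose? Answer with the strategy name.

Expected payoff of Enter: (2/3)·7 + (1/3)·(-3) = 11/3.
Expected payoff of Stay: (2/3)·(-5) + (1/3)·6 = -4/3.
The largest is 11/3, so Firm A's best response is Enter.

Enter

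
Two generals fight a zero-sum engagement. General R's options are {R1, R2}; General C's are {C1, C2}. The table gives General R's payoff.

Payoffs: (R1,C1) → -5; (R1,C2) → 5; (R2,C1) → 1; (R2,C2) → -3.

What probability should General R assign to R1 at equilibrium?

2/7

Row minima: R1 → -5, R2 → -3; maximin = -3.
Column maxima: C1 → 1, C2 → 5; minimax = 1.
-3 ≠ 1, so there is no saddle point; optimal play is mixed.
Let General R play R1 with probability p. Expected payoff against C1: (-5)p + 1(1−p) = −6p + 1; against C2: 5p + (-3)(1−p) = 8p − 3.
Setting these equal: −6p + 1 = 8p − 3 ⇒ −14p = -4 ⇒ p = 2/7, and the value is (-6)·(2/7) + 1 = -5/7.
For General C: with q = P(C1), equating R1's and R2's payoffs gives −10q + 5 = 4q − 3 ⇒ q = 4/7.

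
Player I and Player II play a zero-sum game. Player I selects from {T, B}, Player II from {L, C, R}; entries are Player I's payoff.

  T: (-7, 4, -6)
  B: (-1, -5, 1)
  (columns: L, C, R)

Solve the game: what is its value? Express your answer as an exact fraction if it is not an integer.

-13/5

Row minima: T → -7, B → -5; maximin = -5.
Column maxima: L → -1, C → 4, R → 1; minimax = -1.
-5 ≠ -1, so there is no saddle point; optimal play is mixed.
R is strictly dominated by L (it gives Player I strictly more in every row), so Player II never plays it.
On the remaining 2×2 (T, B vs L, C):
Let Player I play T with probability p. Expected payoff against L: (-7)p + (-1)(1−p) = −6p − 1; against C: 4p + (-5)(1−p) = 9p − 5.
Setting these equal: −6p − 1 = 9p − 5 ⇒ −15p = -4 ⇒ p = 4/15, and the value is (-6)·(4/15) − 1 = -13/5.
For Player II: with q = P(L), equating T's and B's payoffs gives −11q + 4 = 4q − 5 ⇒ q = 3/5.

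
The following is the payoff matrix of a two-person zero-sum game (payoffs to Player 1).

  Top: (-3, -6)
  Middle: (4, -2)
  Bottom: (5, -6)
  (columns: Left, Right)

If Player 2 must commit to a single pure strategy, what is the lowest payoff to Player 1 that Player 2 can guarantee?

Column maxima: Left → 5, Right → -2.
The smallest of these is -2.

-2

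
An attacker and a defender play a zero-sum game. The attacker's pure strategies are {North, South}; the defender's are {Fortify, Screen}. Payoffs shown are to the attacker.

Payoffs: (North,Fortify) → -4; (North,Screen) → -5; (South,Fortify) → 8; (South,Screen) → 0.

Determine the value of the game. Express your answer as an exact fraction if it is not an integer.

0

Row minima: North → -5, South → 0; maximin = 0.
Column maxima: Fortify → 8, Screen → 0; minimax = 0.
Since maximin = minimax = 0, there is a saddle point and the value is 0.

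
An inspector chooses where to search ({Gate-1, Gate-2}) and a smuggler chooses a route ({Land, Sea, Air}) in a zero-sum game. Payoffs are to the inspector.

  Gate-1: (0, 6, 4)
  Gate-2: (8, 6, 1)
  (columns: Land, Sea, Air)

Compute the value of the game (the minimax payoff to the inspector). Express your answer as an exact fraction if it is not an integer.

Row minima: Gate-1 → 0, Gate-2 → 1; maximin = 1.
Column maxima: Land → 8, Sea → 6, Air → 4; minimax = 4.
1 ≠ 4, so there is no saddle point; optimal play is mixed.
Sea is strictly dominated by Air (it gives the inspector strictly more in every row), so the smuggler never plays it.
On the remaining 2×2 (Gate-1, Gate-2 vs Land, Air):
Let the inspector play Gate-1 with probability p. Expected payoff against Land: 0p + 8(1−p) = −8p + 8; against Air: 4p + 1(1−p) = 3p + 1.
Setting these equal: −8p + 8 = 3p + 1 ⇒ −11p = -7 ⇒ p = 7/11, and the value is (-8)·(7/11) + 8 = 32/11.
For the smuggler: with q = P(Land), equating Gate-1's and Gate-2's payoffs gives −4q + 4 = 7q + 1 ⇒ q = 3/11.

32/11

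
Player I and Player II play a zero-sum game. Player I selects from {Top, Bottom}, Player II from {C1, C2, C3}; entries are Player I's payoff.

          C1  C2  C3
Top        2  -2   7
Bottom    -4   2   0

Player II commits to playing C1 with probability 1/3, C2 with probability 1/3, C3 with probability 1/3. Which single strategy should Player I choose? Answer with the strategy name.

Expected payoff of Top: (1/3)·2 + (1/3)·(-2) + (1/3)·7 = 7/3.
Expected payoff of Bottom: (1/3)·(-4) + (1/3)·2 + (1/3)·0 = -2/3.
The largest is 7/3, so Player I's best response is Top.

Top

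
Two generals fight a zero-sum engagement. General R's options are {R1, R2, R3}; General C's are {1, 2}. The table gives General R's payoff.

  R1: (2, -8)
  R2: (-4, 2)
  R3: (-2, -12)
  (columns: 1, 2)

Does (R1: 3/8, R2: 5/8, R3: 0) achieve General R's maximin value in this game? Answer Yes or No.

Yes

Against 1 this mix gives (3/8)·2 + (5/8)·(-4) = -7/4.
Against 2 this mix gives (3/8)·(-8) + (5/8)·2 = -7/4.
All of General C's active replies (1, 2) yield -7/4, and no column does worse for General R. The mix makes General C indifferent and guarantees -7/4, so it is optimal.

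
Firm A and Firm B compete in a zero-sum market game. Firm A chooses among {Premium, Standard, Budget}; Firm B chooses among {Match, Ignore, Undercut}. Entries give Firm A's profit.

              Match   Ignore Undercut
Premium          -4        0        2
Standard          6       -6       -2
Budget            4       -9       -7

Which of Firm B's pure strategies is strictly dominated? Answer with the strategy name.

Ignore holds Firm A's payoff strictly below Undercut in every row: 0 < 2, -6 < -2, -9 < -7.
So Undercut is strictly dominated for Firm B.

Undercut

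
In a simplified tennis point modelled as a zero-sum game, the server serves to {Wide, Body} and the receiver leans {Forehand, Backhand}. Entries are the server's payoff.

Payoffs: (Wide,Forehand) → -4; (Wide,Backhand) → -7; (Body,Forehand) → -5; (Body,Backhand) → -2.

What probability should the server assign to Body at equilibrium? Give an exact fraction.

1/2

Row minima: Wide → -7, Body → -5; maximin = -5.
Column maxima: Forehand → -4, Backhand → -2; minimax = -4.
-5 ≠ -4, so there is no saddle point; optimal play is mixed.
Let the server play Wide with probability p. Expected payoff against Forehand: (-4)p + (-5)(1−p) = p − 5; against Backhand: (-7)p + (-2)(1−p) = −5p − 2.
Setting these equal: p − 5 = −5p − 2 ⇒ 6p = 3 ⇒ p = 1/2, and the value is (1)·(1/2) − 5 = -9/2.
For the receiver: with q = P(Forehand), equating Wide's and Body's payoffs gives 3q − 7 = −3q − 2 ⇒ q = 5/6.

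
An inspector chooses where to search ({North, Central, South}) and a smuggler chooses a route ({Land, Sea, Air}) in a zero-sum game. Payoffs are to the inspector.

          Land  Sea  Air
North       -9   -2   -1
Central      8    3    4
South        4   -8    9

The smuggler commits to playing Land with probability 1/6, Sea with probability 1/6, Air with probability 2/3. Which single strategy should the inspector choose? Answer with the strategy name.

Expected payoff of North: (1/6)·(-9) + (1/6)·(-2) + (2/3)·(-1) = -5/2.
Expected payoff of Central: (1/6)·8 + (1/6)·3 + (2/3)·4 = 9/2.
Expected payoff of South: (1/6)·4 + (1/6)·(-8) + (2/3)·9 = 16/3.
The largest is 16/3, so the inspector's best response is South.

South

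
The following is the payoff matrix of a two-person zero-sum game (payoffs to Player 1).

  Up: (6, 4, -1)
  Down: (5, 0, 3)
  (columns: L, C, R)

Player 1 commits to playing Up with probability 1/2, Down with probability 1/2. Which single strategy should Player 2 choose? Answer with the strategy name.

R

If Player 2 plays L, Player 1's expected payoff is (1/2)·6 + (1/2)·5 = 11/2.
If Player 2 plays C, Player 1's expected payoff is (1/2)·4 + (1/2)·0 = 2.
If Player 2 plays R, Player 1's expected payoff is (1/2)·(-1) + (1/2)·3 = 1.
Player 2 minimizes Player 1's payoff; the smallest is 1, so the best response is R.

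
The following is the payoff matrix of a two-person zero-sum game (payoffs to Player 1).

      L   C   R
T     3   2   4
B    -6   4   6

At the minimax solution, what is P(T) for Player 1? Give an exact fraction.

10/11

Row minima: T → 2, B → -6; maximin = 2.
Column maxima: L → 3, C → 4, R → 6; minimax = 3.
2 ≠ 3, so there is no saddle point; optimal play is mixed.
R is strictly dominated by L (it gives Player 1 strictly more in every row), so Player 2 never plays it.
On the remaining 2×2 (T, B vs L, C):
Let Player 1 play T with probability p. Expected payoff against L: 3p + (-6)(1−p) = 9p − 6; against C: 2p + 4(1−p) = −2p + 4.
Setting these equal: 9p − 6 = −2p + 4 ⇒ 11p = 10 ⇒ p = 10/11, and the value is (9)·(10/11) − 6 = 24/11.
For Player 2: with q = P(L), equating T's and B's payoffs gives q + 2 = −10q + 4 ⇒ q = 2/11.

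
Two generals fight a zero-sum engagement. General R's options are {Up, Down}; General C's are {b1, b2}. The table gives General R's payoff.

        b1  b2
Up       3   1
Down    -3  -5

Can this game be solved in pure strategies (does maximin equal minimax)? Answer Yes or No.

Row minima: Up → 1, Down → -5; maximin = 1.
Column maxima: b1 → 3, b2 → 1; minimax = 1.
maximin = minimax = 1, so a saddle point exists.

Yes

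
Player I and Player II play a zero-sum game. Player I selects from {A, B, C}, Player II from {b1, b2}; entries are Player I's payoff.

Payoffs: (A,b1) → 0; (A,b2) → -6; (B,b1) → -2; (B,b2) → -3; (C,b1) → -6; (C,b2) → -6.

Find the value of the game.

-3

Row minima: A → -6, B → -3, C → -6; maximin = -3.
Column maxima: b1 → 0, b2 → -3; minimax = -3.
Since maximin = minimax = -3, there is a saddle point and the value is -3.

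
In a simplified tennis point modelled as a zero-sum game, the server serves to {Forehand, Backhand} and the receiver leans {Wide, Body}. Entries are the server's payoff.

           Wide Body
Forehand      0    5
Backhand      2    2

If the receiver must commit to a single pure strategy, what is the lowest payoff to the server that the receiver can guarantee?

Column maxima: Wide → 2, Body → 5.
The smallest of these is 2.

2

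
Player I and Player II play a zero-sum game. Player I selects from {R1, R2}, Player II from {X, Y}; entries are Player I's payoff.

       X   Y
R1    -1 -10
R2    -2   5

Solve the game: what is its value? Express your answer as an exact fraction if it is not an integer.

Row minima: R1 → -10, R2 → -2; maximin = -2.
Column maxima: X → -1, Y → 5; minimax = -1.
-2 ≠ -1, so there is no saddle point; optimal play is mixed.
Let Player I play R1 with probability p. Expected payoff against X: (-1)p + (-2)(1−p) = p − 2; against Y: (-10)p + 5(1−p) = −15p + 5.
Setting these equal: p − 2 = −15p + 5 ⇒ 16p = 7 ⇒ p = 7/16, and the value is (1)·(7/16) − 2 = -25/16.
For Player II: with q = P(X), equating R1's and R2's payoffs gives 9q − 10 = −7q + 5 ⇒ q = 15/16.

-25/16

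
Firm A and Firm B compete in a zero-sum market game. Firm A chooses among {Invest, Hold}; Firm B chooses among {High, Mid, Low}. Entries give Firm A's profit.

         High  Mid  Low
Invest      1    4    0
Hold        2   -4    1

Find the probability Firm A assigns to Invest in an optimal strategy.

5/9

Row minima: Invest → 0, Hold → -4; maximin = 0.
Column maxima: High → 2, Mid → 4, Low → 1; minimax = 1.
0 ≠ 1, so there is no saddle point; optimal play is mixed.
High is strictly dominated by Low (it gives Firm A strictly more in every row), so Firm B never plays it.
On the remaining 2×2 (Invest, Hold vs Mid, Low):
Let Firm A play Invest with probability p. Expected payoff against Mid: 4p + (-4)(1−p) = 8p − 4; against Low: 0p + 1(1−p) = −p + 1.
Setting these equal: 8p − 4 = −p + 1 ⇒ 9p = 5 ⇒ p = 5/9, and the value is (8)·(5/9) − 4 = 4/9.
For Firm B: with q = P(Mid), equating Invest's and Hold's payoffs gives 4q = −5q + 1 ⇒ q = 1/9.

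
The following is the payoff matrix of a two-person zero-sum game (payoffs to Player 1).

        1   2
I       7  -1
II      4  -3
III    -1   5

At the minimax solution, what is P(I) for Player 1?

3/7

Row minima: I → -1, II → -3, III → -1; maximin = -1.
Column maxima: 1 → 7, 2 → 5; minimax = 5.
-1 ≠ 5, so there is no saddle point; optimal play is mixed.
II is strictly dominated by I, so Player 1 never plays it.
On the remaining 2×2 (I, III vs 1, 2):
Let Player 1 play I with probability p. Expected payoff against 1: 7p + (-1)(1−p) = 8p − 1; against 2: (-1)p + 5(1−p) = −6p + 5.
Setting these equal: 8p − 1 = −6p + 5 ⇒ 14p = 6 ⇒ p = 3/7, and the value is (8)·(3/7) − 1 = 17/7.
For Player 2: with q = P(1), equating I's and III's payoffs gives 8q − 1 = −6q + 5 ⇒ q = 3/7.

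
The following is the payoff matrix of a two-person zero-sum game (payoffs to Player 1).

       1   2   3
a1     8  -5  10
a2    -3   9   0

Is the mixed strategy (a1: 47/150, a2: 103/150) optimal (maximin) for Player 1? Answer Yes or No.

Against 1 this mix gives (47/150)·8 + (103/150)·(-3) = 67/150.
Against 2 this mix gives (47/150)·(-5) + (103/150)·9 = 346/75.
Against 3 this mix gives (47/150)·10 + (103/150)·0 = 47/15.
Player 2 will play 1, holding Player 1 to 67/150. Shifting weight toward the row that does better against 1 would raise this floor (the equalizing mix achieves 57/25 against both 1 and 2), so the proposed strategy is not optimal.

No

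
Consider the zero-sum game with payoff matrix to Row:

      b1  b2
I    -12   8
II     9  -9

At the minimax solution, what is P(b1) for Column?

17/38

Row minima: I → -12, II → -9; maximin = -9.
Column maxima: b1 → 9, b2 → 8; minimax = 8.
-9 ≠ 8, so there is no saddle point; optimal play is mixed.
Let Row play I with probability p. Expected payoff against b1: (-12)p + 9(1−p) = −21p + 9; against b2: 8p + (-9)(1−p) = 17p − 9.
Setting these equal: −21p + 9 = 17p − 9 ⇒ −38p = -18 ⇒ p = 9/19, and the value is (-21)·(9/19) + 9 = -18/19.
For Column: with q = P(b1), equating I's and II's payoffs gives −20q + 8 = 18q − 9 ⇒ q = 17/38.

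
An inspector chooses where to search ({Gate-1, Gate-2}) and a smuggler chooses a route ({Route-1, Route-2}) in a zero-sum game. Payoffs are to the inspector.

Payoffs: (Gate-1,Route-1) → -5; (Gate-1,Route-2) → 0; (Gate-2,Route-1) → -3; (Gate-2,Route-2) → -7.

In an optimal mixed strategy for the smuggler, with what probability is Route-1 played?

Row minima: Gate-1 → -5, Gate-2 → -7; maximin = -5.
Column maxima: Route-1 → -3, Route-2 → 0; minimax = -3.
-5 ≠ -3, so there is no saddle point; optimal play is mixed.
Let the inspector play Gate-1 with probability p. Expected payoff against Route-1: (-5)p + (-3)(1−p) = −2p − 3; against Route-2: 0p + (-7)(1−p) = 7p − 7.
Setting these equal: −2p − 3 = 7p − 7 ⇒ −9p = -4 ⇒ p = 4/9, and the value is (-2)·(4/9) − 3 = -35/9.
For the smuggler: with q = P(Route-1), equating Gate-1's and Gate-2's payoffs gives −5q = 4q − 7 ⇒ q = 7/9.

7/9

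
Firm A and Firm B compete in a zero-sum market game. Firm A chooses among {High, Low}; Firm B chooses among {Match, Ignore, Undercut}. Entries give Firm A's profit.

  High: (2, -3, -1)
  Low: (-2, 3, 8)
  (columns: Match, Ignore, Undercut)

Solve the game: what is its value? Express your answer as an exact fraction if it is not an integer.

Row minima: High → -3, Low → -2; maximin = -2.
Column maxima: Match → 2, Ignore → 3, Undercut → 8; minimax = 2.
-2 ≠ 2, so there is no saddle point; optimal play is mixed.
Undercut is strictly dominated by Ignore (it gives Firm A strictly more in every row), so Firm B never plays it.
On the remaining 2×2 (High, Low vs Match, Ignore):
Let Firm A play High with probability p. Expected payoff against Match: 2p + (-2)(1−p) = 4p − 2; against Ignore: (-3)p + 3(1−p) = −6p + 3.
Setting these equal: 4p − 2 = −6p + 3 ⇒ 10p = 5 ⇒ p = 1/2, and the value is (4)·(1/2) − 2 = 0.
For Firm B: with q = P(Match), equating High's and Low's payoffs gives 5q − 3 = −5q + 3 ⇒ q = 3/5.

0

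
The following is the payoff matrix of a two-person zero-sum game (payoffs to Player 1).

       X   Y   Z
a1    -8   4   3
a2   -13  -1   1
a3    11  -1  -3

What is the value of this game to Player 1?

Row minima: a1 → -8, a2 → -13, a3 → -3; maximin = -3.
Column maxima: X → 11, Y → 4, Z → 3; minimax = 3.
-3 ≠ 3, so there is no saddle point; optimal play is mixed.
a2 is strictly dominated by a1, so Player 1 never plays it.
With a2 eliminated, Y is strictly dominated by Z (it gives Player 1 strictly more in every remaining row), so Player 2 never plays it.
On the remaining 2×2 (a1, a3 vs X, Z):
Let Player 1 play a1 with probability p. Expected payoff against X: (-8)p + 11(1−p) = −19p + 11; against Z: 3p + (-3)(1−p) = 6p − 3.
Setting these equal: −19p + 11 = 6p − 3 ⇒ −25p = -14 ⇒ p = 14/25, and the value is (-19)·(14/25) + 11 = 9/25.
For Player 2: with q = P(X), equating a1's and a3's payoffs gives −11q + 3 = 14q − 3 ⇒ q = 6/25.

9/25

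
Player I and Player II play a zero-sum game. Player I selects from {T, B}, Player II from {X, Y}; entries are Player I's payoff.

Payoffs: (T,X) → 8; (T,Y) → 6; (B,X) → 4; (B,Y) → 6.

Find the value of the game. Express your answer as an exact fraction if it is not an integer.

6

Row minima: T → 6, B → 4; maximin = 6.
Column maxima: X → 8, Y → 6; minimax = 6.
Since maximin = minimax = 6, there is a saddle point and the value is 6.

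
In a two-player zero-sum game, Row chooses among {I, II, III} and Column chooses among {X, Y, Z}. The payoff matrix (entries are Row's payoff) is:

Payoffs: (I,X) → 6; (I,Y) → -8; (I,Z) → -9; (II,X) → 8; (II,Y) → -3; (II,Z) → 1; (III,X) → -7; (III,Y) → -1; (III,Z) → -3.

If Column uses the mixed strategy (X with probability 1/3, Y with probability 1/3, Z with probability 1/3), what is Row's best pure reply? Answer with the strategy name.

II

Expected payoff of I: (1/3)·6 + (1/3)·(-8) + (1/3)·(-9) = -11/3.
Expected payoff of II: (1/3)·8 + (1/3)·(-3) + (1/3)·1 = 2.
Expected payoff of III: (1/3)·(-7) + (1/3)·(-1) + (1/3)·(-3) = -11/3.
The largest is 2, so Row's best response is II.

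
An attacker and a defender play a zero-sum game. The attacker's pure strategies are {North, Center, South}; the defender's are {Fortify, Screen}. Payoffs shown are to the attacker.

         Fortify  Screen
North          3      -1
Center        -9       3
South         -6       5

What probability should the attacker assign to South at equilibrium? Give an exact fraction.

4/15

Row minima: North → -1, Center → -9, South → -6; maximin = -1.
Column maxima: Fortify → 3, Screen → 5; minimax = 3.
-1 ≠ 3, so there is no saddle point; optimal play is mixed.
Center is strictly dominated by South, so the attacker never plays it.
On the remaining 2×2 (North, South vs Fortify, Screen):
Let the attacker play North with probability p. Expected payoff against Fortify: 3p + (-6)(1−p) = 9p − 6; against Screen: (-1)p + 5(1−p) = −6p + 5.
Setting these equal: 9p − 6 = −6p + 5 ⇒ 15p = 11 ⇒ p = 11/15, and the value is (9)·(11/15) − 6 = 3/5.
For the defender: with q = P(Fortify), equating North's and South's payoffs gives 4q − 1 = −11q + 5 ⇒ q = 2/5.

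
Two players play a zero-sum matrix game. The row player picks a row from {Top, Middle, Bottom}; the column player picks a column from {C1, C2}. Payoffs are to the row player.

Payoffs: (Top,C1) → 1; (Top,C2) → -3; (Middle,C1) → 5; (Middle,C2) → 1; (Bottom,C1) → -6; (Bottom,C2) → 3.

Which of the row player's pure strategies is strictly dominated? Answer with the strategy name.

Top

Middle gives a strictly higher payoff than Top against every column: 5 > 1, 1 > -3.
So Top is strictly dominated and the row player never plays it.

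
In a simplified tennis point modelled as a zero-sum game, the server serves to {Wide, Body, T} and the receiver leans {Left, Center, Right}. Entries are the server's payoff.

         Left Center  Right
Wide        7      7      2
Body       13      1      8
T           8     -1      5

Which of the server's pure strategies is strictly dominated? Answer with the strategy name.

Body gives a strictly higher payoff than T against every column: 13 > 8, 1 > -1, 8 > 5.
So T is strictly dominated and the server never plays it.

T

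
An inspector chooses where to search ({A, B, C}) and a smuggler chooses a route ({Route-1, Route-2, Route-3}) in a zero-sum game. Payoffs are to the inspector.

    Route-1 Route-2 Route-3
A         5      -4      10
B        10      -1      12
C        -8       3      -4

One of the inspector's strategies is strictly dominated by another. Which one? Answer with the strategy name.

A

B gives a strictly higher payoff than A against every column: 10 > 5, -1 > -4, 12 > 10.
So A is strictly dominated and the inspector never plays it.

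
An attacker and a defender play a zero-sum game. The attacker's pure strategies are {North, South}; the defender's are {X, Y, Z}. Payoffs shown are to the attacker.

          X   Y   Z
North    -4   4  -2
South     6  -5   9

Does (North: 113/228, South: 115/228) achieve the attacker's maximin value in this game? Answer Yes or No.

No

Against X this mix gives (113/228)·(-4) + (115/228)·6 = 119/114.
Against Y this mix gives (113/228)·4 + (115/228)·(-5) = -41/76.
Against Z this mix gives (113/228)·(-2) + (115/228)·9 = 809/228.
The defender will play Y, holding the attacker to -41/76. Shifting weight toward the row that does better against Y would raise this floor (the equalizing mix achieves 4/19 against both Y and X), so the proposed strategy is not optimal.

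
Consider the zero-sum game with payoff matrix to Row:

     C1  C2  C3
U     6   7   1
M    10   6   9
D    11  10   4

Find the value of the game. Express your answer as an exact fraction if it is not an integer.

Row minima: U → 1, M → 6, D → 4; maximin = 6.
Column maxima: C1 → 11, C2 → 10, C3 → 9; minimax = 9.
6 ≠ 9, so there is no saddle point; optimal play is mixed.
U is strictly dominated by D, so Row never plays it.
With U eliminated, C1 is strictly dominated by C2 (it gives Row strictly more in every remaining row), so Column never plays it.
On the remaining 2×2 (M, D vs C2, C3):
Let Row play M with probability p. Expected payoff against C2: 6p + 10(1−p) = −4p + 10; against C3: 9p + 4(1−p) = 5p + 4.
Setting these equal: −4p + 10 = 5p + 4 ⇒ −9p = -6 ⇒ p = 2/3, and the value is (-4)·(2/3) + 10 = 22/3.
For Column: with q = P(C2), equating M's and D's payoffs gives −3q + 9 = 6q + 4 ⇒ q = 5/9.

22/3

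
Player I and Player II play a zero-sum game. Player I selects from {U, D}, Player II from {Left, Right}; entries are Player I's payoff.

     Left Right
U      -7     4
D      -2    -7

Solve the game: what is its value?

-57/16

Row minima: U → -7, D → -7; maximin = -7.
Column maxima: Left → -2, Right → 4; minimax = -2.
-7 ≠ -2, so there is no saddle point; optimal play is mixed.
Let Player I play U with probability p. Expected payoff against Left: (-7)p + (-2)(1−p) = −5p − 2; against Right: 4p + (-7)(1−p) = 11p − 7.
Setting these equal: −5p − 2 = 11p − 7 ⇒ −16p = -5 ⇒ p = 5/16, and the value is (-5)·(5/16) − 2 = -57/16.
For Player II: with q = P(Left), equating U's and D's payoffs gives −11q + 4 = 5q − 7 ⇒ q = 11/16.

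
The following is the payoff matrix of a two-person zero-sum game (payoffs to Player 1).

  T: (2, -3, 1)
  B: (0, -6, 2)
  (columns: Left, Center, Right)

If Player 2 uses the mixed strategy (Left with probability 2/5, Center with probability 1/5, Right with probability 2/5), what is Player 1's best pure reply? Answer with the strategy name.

Expected payoff of T: (2/5)·2 + (1/5)·(-3) + (2/5)·1 = 3/5.
Expected payoff of B: (2/5)·0 + (1/5)·(-6) + (2/5)·2 = -2/5.
The largest is 3/5, so Player 1's best response is T.

T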